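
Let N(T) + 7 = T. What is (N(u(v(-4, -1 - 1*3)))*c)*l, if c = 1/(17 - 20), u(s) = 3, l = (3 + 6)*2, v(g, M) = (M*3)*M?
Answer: 24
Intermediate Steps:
v(g, M) = 3*M**2 (v(g, M) = (3*M)*M = 3*M**2)
l = 18 (l = 9*2 = 18)
c = -1/3 (c = 1/(-3) = -1/3 ≈ -0.33333)
N(T) = -7 + T
(N(u(v(-4, -1 - 1*3)))*c)*l = ((-7 + 3)*(-1/3))*18 = -4*(-1/3)*18 = (4/3)*18 = 24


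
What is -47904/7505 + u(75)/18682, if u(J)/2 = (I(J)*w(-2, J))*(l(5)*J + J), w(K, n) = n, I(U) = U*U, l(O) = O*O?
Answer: 6173587684986/70104205 ≈ 88063.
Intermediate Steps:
l(O) = O²
I(U) = U²
u(J) = 52*J⁴ (u(J) = 2*((J²*J)*(5²*J + J)) = 2*(J³*(25*J + J)) = 2*(J³*(26*J)) = 2*(26*J⁴) = 52*J⁴)
-47904/7505 + u(75)/18682 = -47904/7505 + (52*75⁴)/18682 = -47904*1/7505 + (52*31640625)*(1/18682) = -47904/7505 + 1645312500*(1/18682) = -47904/7505 + 822656250/9341 = 6173587684986/70104205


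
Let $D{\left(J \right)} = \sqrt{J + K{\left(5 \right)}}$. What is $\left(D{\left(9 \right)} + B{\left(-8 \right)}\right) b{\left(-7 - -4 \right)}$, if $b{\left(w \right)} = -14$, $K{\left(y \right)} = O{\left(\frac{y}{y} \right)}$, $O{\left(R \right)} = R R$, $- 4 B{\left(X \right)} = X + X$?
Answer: $-56 - 14 \sqrt{10} \approx -100.27$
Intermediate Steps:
$B{\left(X \right)} = - \frac{X}{2}$ ($B{\left(X \right)} = - \frac{X + X}{4} = - \frac{2 X}{4} = - \frac{X}{2}$)
$O{\left(R \right)} = R^{2}$
$K{\left(y \right)} = 1$ ($K{\left(y \right)} = \left(\frac{y}{y}\right)^{2} = 1^{2} = 1$)
$D{\left(J \right)} = \sqrt{1 + J}$ ($D{\left(J \right)} = \sqrt{J + 1} = \sqrt{1 + J}$)
$\left(D{\left(9 \right)} + B{\left(-8 \right)}\right) b{\left(-7 - -4 \right)} = \left(\sqrt{1 + 9} - -4\right) \left(-14\right) = \left(\sqrt{10} + 4\right) \left(-14\right) = \left(4 + \sqrt{10}\right) \left(-14\right) = -56 - 14 \sqrt{10}$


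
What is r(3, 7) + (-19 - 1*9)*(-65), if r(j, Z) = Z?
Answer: 1827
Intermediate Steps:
r(3, 7) + (-19 - 1*9)*(-65) = 7 + (-19 - 1*9)*(-65) = 7 + (-19 - 9)*(-65) = 7 - 28*(-65) = 7 + 1820 = 1827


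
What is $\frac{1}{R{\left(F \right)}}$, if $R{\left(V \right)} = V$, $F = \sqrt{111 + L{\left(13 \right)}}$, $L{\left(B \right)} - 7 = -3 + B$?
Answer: $\frac{\sqrt{2}}{16} \approx 0.088388$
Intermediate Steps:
$L{\left(B \right)} = 4 + B$ ($L{\left(B \right)} = 7 + \left(-3 + B\right) = 4 + B$)
$F = 8 \sqrt{2}$ ($F = \sqrt{111 + \left(4 + 13\right)} = \sqrt{111 + 17} = \sqrt{128} = 8 \sqrt{2} \approx 11.314$)
$\frac{1}{R{\left(F \right)}} = \frac{1}{8 \sqrt{2}} = \frac{\sqrt{2}}{16}$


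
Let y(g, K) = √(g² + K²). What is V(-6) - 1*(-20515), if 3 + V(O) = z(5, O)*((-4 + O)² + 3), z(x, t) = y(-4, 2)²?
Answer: 22572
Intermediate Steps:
y(g, K) = √(K² + g²)
z(x, t) = 20 (z(x, t) = (√(2² + (-4)²))² = (√(4 + 16))² = (√20)² = (2*√5)² = 20)
V(O) = 57 + 20*(-4 + O)² (V(O) = -3 + 20*((-4 + O)² + 3) = -3 + 20*(3 + (-4 + O)²) = -3 + (60 + 20*(-4 + O)²) = 57 + 20*(-4 + O)²)
V(-6) - 1*(-20515) = (57 + 20*(-4 - 6)²) - 1*(-20515) = (57 + 20*(-10)²) + 20515 = (57 + 20*100) + 20515 = (57 + 2000) + 20515 = 2057 + 20515 = 22572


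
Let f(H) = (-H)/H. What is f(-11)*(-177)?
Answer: 177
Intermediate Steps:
f(H) = -1
f(-11)*(-177) = -1*(-177) = 177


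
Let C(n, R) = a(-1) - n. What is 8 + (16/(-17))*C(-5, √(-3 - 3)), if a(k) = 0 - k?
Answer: 40/17 ≈ 2.3529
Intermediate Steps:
a(k) = -k
C(n, R) = 1 - n (C(n, R) = -1*(-1) - n = 1 - n)
8 + (16/(-17))*C(-5, √(-3 - 3)) = 8 + (16/(-17))*(1 - 1*(-5)) = 8 + (16*(-1/17))*(1 + 5) = 8 - 16/17*6 = 8 - 96/17 = 40/17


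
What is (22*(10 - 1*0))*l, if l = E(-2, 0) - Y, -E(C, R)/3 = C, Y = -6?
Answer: 2640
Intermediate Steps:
E(C, R) = -3*C
l = 12 (l = -3*(-2) - 1*(-6) = 6 + 6 = 12)
(22*(10 - 1*0))*l = (22*(10 - 1*0))*12 = (22*(10 + 0))*12 = (22*10)*12 = 220*12 = 2640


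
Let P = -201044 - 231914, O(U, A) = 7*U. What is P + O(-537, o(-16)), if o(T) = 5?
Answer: -436717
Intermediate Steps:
P = -432958
P + O(-537, o(-16)) = -432958 + 7*(-537) = -432958 - 3759 = -436717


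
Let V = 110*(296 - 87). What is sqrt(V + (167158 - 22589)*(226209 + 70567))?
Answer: sqrt(42904632534) ≈ 2.0713e+5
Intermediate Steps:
V = 22990 (V = 110*209 = 22990)
sqrt(V + (167158 - 22589)*(226209 + 70567)) = sqrt(22990 + (167158 - 22589)*(226209 + 70567)) = sqrt(22990 + 144569*296776) = sqrt(22990 + 42904609544) = sqrt(42904632534)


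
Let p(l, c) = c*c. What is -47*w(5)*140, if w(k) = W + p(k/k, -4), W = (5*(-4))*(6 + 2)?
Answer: 947520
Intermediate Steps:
p(l, c) = c**2
W = -160 (W = -20*8 = -160)
w(k) = -144 (w(k) = -160 + (-4)**2 = -160 + 16 = -144)
-47*w(5)*140 = -47*(-144)*140 = 6768*140 = 947520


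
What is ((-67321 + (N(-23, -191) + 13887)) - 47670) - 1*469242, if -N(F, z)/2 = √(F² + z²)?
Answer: -570346 - 2*√37010 ≈ -5.7073e+5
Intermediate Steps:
N(F, z) = -2*√(F² + z²)
((-67321 + (N(-23, -191) + 13887)) - 47670) - 1*469242 = ((-67321 + (-2*√((-23)² + (-191)²) + 13887)) - 47670) - 1*469242 = ((-67321 + (-2*√(529 + 36481) + 13887)) - 47670) - 469242 = ((-67321 + (-2*√37010 + 13887)) - 47670) - 469242 = ((-67321 + (13887 - 2*√37010)) - 47670) - 469242 = ((-53434 - 2*√37010) - 47670) - 469242 = (-101104 - 2*√37010) - 469242 = -570346 - 2*√37010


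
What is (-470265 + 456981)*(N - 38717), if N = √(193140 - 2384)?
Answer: 514316628 - 26568*√47689 ≈ 5.0851e+8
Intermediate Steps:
N = 2*√47689 (N = √190756 = 2*√47689 ≈ 436.76)
(-470265 + 456981)*(N - 38717) = (-470265 + 456981)*(2*√47689 - 38717) = -13284*(-38717 + 2*√47689) = 514316628 - 26568*√47689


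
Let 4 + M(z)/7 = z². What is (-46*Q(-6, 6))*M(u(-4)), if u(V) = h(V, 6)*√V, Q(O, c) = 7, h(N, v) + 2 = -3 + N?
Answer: 739312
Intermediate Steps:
h(N, v) = -5 + N (h(N, v) = -2 + (-3 + N) = -5 + N)
u(V) = √V*(-5 + V) (u(V) = (-5 + V)*√V = √V*(-5 + V))
M(z) = -28 + 7*z²
(-46*Q(-6, 6))*M(u(-4)) = (-46*7)*(-28 + 7*(√(-4)*(-5 - 4))²) = -322*(-28 + 7*((2*I)*(-9))²) = -322*(-28 + 7*(-18*I)²) = -322*(-28 + 7*(-324)) = -322*(-28 - 2268) = -322*(-2296) = 739312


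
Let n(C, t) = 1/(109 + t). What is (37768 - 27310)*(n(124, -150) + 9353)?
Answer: 4010350176/41 ≈ 9.7813e+7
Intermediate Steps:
(37768 - 27310)*(n(124, -150) + 9353) = (37768 - 27310)*(1/(109 - 150) + 9353) = 10458*(1/(-41) + 9353) = 10458*(-1/41 + 9353) = 10458*(383472/41) = 4010350176/41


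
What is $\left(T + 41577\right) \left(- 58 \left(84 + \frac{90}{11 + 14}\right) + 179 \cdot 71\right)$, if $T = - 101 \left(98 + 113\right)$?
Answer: $\frac{772965506}{5} \approx 1.5459 \cdot 10^{8}$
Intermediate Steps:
$T = -21311$ ($T = \left(-101\right) 211 = -21311$)
$\left(T + 41577\right) \left(- 58 \left(84 + \frac{90}{11 + 14}\right) + 179 \cdot 71\right) = \left(-21311 + 41577\right) \left(- 58 \left(84 + \frac{90}{11 + 14}\right) + 179 \cdot 71\right) = 20266 \left(- 58 \left(84 + \frac{90}{25}\right) + 12709\right) = 20266 \left(- 58 \left(84 + 90 \cdot \frac{1}{25}\right) + 12709\right) = 20266 \left(- 58 \left(84 + \frac{18}{5}\right) + 12709\right) = 20266 \left(\left(-58\right) \frac{438}{5} + 12709\right) = 20266 \left(- \frac{25404}{5} + 12709\right) = 20266 \cdot \frac{38141}{5} = \frac{772965506}{5}$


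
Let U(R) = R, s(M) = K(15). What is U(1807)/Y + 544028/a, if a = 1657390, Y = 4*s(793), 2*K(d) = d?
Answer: 301122457/4972170 ≈ 60.562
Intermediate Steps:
K(d) = d/2
s(M) = 15/2 (s(M) = (½)*15 = 15/2)
Y = 30 (Y = 4*(15/2) = 30)
U(1807)/Y + 544028/a = 1807/30 + 544028/1657390 = 1807*(1/30) + 544028*(1/1657390) = 1807/30 + 272014/828695 = 301122457/4972170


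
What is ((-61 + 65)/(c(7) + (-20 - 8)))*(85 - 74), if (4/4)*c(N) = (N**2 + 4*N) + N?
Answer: 11/14 ≈ 0.78571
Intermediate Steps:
c(N) = N**2 + 5*N (c(N) = (N**2 + 4*N) + N = N**2 + 5*N)
((-61 + 65)/(c(7) + (-20 - 8)))*(85 - 74) = ((-61 + 65)/(7*(5 + 7) + (-20 - 8)))*(85 - 74) = (4/(7*12 - 28))*11 = (4/(84 - 28))*11 = (4/56)*11 = (4*(1/56))*11 = (1/14)*11 = 11/14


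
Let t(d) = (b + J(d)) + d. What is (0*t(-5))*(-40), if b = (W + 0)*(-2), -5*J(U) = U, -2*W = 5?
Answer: 0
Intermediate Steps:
W = -5/2 (W = -½*5 = -5/2 ≈ -2.5000)
J(U) = -U/5
b = 5 (b = (-5/2 + 0)*(-2) = -5/2*(-2) = 5)
t(d) = 5 + 4*d/5 (t(d) = (5 - d/5) + d = 5 + 4*d/5)
(0*t(-5))*(-40) = (0*(5 + (⅘)*(-5)))*(-40) = (0*(5 - 4))*(-40) = (0*1)*(-40) = 0*(-40) = 0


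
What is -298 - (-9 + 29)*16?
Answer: -618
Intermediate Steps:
-298 - (-9 + 29)*16 = -298 - 20*16 = -298 - 1*320 = -298 - 320 = -618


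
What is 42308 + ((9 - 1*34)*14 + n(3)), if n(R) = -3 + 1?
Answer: 41956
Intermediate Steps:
n(R) = -2
42308 + ((9 - 1*34)*14 + n(3)) = 42308 + ((9 - 1*34)*14 - 2) = 42308 + ((9 - 34)*14 - 2) = 42308 + (-25*14 - 2) = 42308 + (-350 - 2) = 42308 - 352 = 41956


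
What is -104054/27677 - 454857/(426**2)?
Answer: -10490793631/1674237084 ≈ -6.2660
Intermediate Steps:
-104054/27677 - 454857/(426**2) = -104054*1/27677 - 454857/181476 = -104054/27677 - 454857*1/181476 = -104054/27677 - 151619/60492 = -10490793631/1674237084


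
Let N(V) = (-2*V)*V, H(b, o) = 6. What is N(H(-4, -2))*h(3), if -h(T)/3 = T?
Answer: 648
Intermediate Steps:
N(V) = -2*V²
h(T) = -3*T
N(H(-4, -2))*h(3) = (-2*6²)*(-3*3) = -2*36*(-9) = -72*(-9) = 648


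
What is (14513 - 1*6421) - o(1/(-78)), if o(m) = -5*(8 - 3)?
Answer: 8117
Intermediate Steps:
o(m) = -25 (o(m) = -5*5 = -25)
(14513 - 1*6421) - o(1/(-78)) = (14513 - 1*6421) - 1*(-25) = (14513 - 6421) + 25 = 8092 + 25 = 8117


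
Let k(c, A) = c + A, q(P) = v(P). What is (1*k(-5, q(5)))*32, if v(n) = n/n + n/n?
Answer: -96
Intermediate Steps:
v(n) = 2 (v(n) = 1 + 1 = 2)
q(P) = 2
k(c, A) = A + c
(1*k(-5, q(5)))*32 = (1*(2 - 5))*32 = (1*(-3))*32 = -3*32 = -96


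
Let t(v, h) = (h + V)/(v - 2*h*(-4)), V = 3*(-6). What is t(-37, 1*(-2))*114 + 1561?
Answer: 85013/53 ≈ 1604.0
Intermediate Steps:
V = -18
t(v, h) = (-18 + h)/(v + 8*h) (t(v, h) = (h - 18)/(v - 2*h*(-4)) = (-18 + h)/(v + 8*h))
t(-37, 1*(-2))*114 + 1561 = ((-18 + 1*(-2))/(-37 + 8*(1*(-2))))*114 + 1561 = ((-18 - 2)/(-37 + 8*(-2)))*114 + 1561 = (-20/(-37 - 16))*114 + 1561 = (-20/(-53))*114 + 1561 = -1/53*(-20)*114 + 1561 = (20/53)*114 + 1561 = 2280/53 + 1561 = 85013/53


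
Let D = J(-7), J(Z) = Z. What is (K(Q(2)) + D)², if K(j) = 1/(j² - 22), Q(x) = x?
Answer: 16129/324 ≈ 49.781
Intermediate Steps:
K(j) = 1/(-22 + j²)
D = -7
(K(Q(2)) + D)² = (1/(-22 + 2²) - 7)² = (1/(-22 + 4) - 7)² = (1/(-18) - 7)² = (-1/18 - 7)² = (-127/18)² = 16129/324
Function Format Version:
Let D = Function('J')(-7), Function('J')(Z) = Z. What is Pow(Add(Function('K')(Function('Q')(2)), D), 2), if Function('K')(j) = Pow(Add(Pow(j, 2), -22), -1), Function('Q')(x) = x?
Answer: Rational(16129, 324) ≈ 49.781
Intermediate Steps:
Function('K')(j) = Pow(Add(-22, Pow(j, 2)), -1)
D = -7
Pow(Add(Function('K')(Function('Q')(2)), D), 2) = Pow(Add(Pow(Add(-22, Pow(2, 2)), -1), -7), 2) = Pow(Add(Pow(Add(-22, 4), -1), -7), 2) = Pow(Add(Pow(-18, -1), -7), 2) = Pow(Add(Rational(-1, 18), -7), 2) = Pow(Rational(-127, 18), 2) = Rational(16129, 324)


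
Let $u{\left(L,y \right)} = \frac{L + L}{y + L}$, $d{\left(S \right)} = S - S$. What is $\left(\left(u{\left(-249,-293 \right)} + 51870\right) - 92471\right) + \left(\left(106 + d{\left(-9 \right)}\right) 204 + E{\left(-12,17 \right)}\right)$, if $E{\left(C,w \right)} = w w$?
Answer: $- \frac{5064199}{271} \approx -18687.0$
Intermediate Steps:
$d{\left(S \right)} = 0$
$u{\left(L,y \right)} = \frac{2 L}{L + y}$
$E{\left(C,w \right)} = w^{2}$
$\left(\left(u{\left(-249,-293 \right)} + 51870\right) - 92471\right) + \left(\left(106 + d{\left(-9 \right)}\right) 204 + E{\left(-12,17 \right)}\right) = \left(\left(2 \left(-249\right) \frac{1}{-249 - 293} + 51870\right) - 92471\right) + \left(\left(106 + 0\right) 204 + 17^{2}\right) = \left(\left(2 \left(-249\right) \frac{1}{-542} + 51870\right) - 92471\right) + \left(106 \cdot 204 + 289\right) = \left(\left(2 \left(-249\right) \left(- \frac{1}{542}\right) + 51870\right) - 92471\right) + \left(21624 + 289\right) = \left(\left(\frac{249}{271} + 51870\right) - 92471\right) + 21913 = \left(\frac{14057019}{271} - 92471\right) + 21913 = - \frac{11002622}{271} + 21913 = - \frac{5064199}{271}$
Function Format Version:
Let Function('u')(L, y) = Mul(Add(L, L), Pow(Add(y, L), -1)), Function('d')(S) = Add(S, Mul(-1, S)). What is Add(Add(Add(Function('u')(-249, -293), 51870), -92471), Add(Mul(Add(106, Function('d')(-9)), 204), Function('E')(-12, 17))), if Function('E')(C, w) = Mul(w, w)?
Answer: Rational(-5064199, 271) ≈ -18687.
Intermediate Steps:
Function('d')(S) = 0
Function('u')(L, y) = Mul(2, L, Pow(Add(L, y), -1)) (Function('u')(L, y) = Mul(Mul(2, L), Pow(Add(L, y), -1)) = Mul(2, L, Pow(Add(L, y), -1)))
Function('E')(C, w) = Pow(w, 2)
Add(Add(Add(Function('u')(-249, -293), 51870), -92471), Add(Mul(Add(106, Function('d')(-9)), 204), Function('E')(-12, 17))) = Add(Add(Add(Mul(2, -249, Pow(Add(-249, -293), -1)), 51870), -92471), Add(Mul(Add(106, 0), 204), Pow(17, 2))) = Add(Add(Add(Mul(2, -249, Pow(-542, -1)), 51870), -92471), Add(Mul(106, 204), 289)) = Add(Add(Add(Mul(2, -249, Rational(-1, 542)), 51870), -92471), Add(21624, 289)) = Add(Add(Add(Rational(249, 271), 51870), -92471), 21913) = Add(Add(Rational(14057019, 271), -92471), 21913) = Add(Rational(-11002622, 271), 21913) = Rational(-5064199, 271)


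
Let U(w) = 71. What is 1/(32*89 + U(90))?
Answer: 1/2919 ≈ 0.00034258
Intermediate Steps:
1/(32*89 + U(90)) = 1/(32*89 + 71) = 1/(2848 + 71) = 1/2919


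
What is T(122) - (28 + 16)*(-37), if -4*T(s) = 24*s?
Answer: 896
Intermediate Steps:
T(s) = -6*s
T(122) - (28 + 16)*(-37) = -6*122 - (28 + 16)*(-37) = -732 - 44*(-37) = -732 - 1*(-1628) = -732 + 1628 = 896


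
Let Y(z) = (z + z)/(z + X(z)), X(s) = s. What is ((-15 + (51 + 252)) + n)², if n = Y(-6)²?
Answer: 83521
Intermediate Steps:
Y(z) = 1 (Y(z) = (z + z)/(z + z) = (2*z)/((2*z)) = (2*z)*(1/(2*z)) = 1)
n = 1 (n = 1² = 1)
((-15 + (51 + 252)) + n)² = ((-15 + (51 + 252)) + 1)² = ((-15 + 303) + 1)² = (288 + 1)² = 289² = 83521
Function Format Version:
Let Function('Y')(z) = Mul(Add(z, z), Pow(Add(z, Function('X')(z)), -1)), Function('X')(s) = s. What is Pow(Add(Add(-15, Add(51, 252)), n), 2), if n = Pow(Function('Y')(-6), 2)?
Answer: 83521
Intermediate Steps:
Function('Y')(z) = 1 (Function('Y')(z) = Mul(Add(z, z), Pow(Add(z, z), -1)) = Mul(Mul(2, z), Pow(Mul(2, z), -1)) = Mul(Mul(2, z), Mul(Rational(1, 2), Pow(z, -1))) = 1)
n = 1 (n = Pow(1, 2) = 1)
Pow(Add(Add(-15, Add(51, 252)), n), 2) = Pow(Add(Add(-15, Add(51, 252)), 1), 2) = Pow(Add(Add(-15, 303), 1), 2) = Pow(Add(288, 1), 2) = Pow(289, 2) = 83521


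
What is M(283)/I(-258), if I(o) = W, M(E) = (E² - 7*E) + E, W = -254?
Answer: -78391/254 ≈ -308.63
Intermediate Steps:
M(E) = E² - 6*E
I(o) = -254
M(283)/I(-258) = (283*(-6 + 283))/(-254) = (283*277)*(-1/254) = 78391*(-1/254) = -78391/254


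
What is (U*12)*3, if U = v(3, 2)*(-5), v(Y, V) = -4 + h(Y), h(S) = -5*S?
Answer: 3420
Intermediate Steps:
v(Y, V) = -4 - 5*Y
U = 95 (U = (-4 - 5*3)*(-5) = (-4 - 15)*(-5) = -19*(-5) = 95)
(U*12)*3 = (95*12)*3 = 1140*3 = 3420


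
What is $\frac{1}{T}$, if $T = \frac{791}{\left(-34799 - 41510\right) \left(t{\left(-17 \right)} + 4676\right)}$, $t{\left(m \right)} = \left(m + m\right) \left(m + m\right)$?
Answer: $- \frac{445034088}{791} \approx -5.6262 \cdot 10^{5}$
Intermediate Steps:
$t{\left(m \right)} = 4 m^{2}$ ($t{\left(m \right)} = 2 m 2 m = 4 m^{2}$)
$T = - \frac{791}{445034088}$ ($T = \frac{791}{\left(-34799 - 41510\right) \left(4 \left(-17\right)^{2} + 4676\right)} = \frac{791}{\left(-76309\right) \left(4 \cdot 289 + 4676\right)} = \frac{791}{\left(-76309\right) \left(1156 + 4676\right)} = \frac{791}{\left(-76309\right) 5832} = \frac{791}{-445034088} = 791 \left(- \frac{1}{445034088}\right) = - \frac{791}{445034088} \approx -1.7774 \cdot 10^{-6}$)
$\frac{1}{T} = \frac{1}{- \frac{791}{445034088}} = - \frac{445034088}{791}$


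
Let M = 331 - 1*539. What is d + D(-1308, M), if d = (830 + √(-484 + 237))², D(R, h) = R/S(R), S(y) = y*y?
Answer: 900758123/1308 + 1660*I*√247 ≈ 6.8865e+5 + 26089.0*I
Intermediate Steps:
S(y) = y²
M = -208 (M = 331 - 539 = -208)
D(R, h) = 1/R (D(R, h) = R/(R²) = R/R² = 1/R)
d = (830 + I*√247)² (d = (830 + √(-247))² = (830 + I*√247)² ≈ 6.8865e+5 + 26089.0*I)
d + D(-1308, M) = (830 + I*√247)² + 1/(-1308) = (830 + I*√247)² - 1/1308 = -1/1308 + (830 + I*√247)²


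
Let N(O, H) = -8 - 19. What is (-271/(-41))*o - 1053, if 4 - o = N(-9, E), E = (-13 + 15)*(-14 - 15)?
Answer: -34772/41 ≈ -848.10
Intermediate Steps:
E = -58 (E = 2*(-29) = -58)
N(O, H) = -27
o = 31 (o = 4 - 1*(-27) = 4 + 27 = 31)
(-271/(-41))*o - 1053 = -271/(-41)*31 - 1053 = -271*(-1/41)*31 - 1053 = (271/41)*31 - 1053 = 8401/41 - 1053 = -34772/41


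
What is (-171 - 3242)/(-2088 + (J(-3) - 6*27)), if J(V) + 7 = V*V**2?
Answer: 3413/2284 ≈ 1.4943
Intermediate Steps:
J(V) = -7 + V**3 (J(V) = -7 + V*V**2 = -7 + V**3)
(-171 - 3242)/(-2088 + (J(-3) - 6*27)) = (-171 - 3242)/(-2088 + ((-7 + (-3)**3) - 6*27)) = -3413/(-2088 + ((-7 - 27) - 162)) = -3413/(-2088 + (-34 - 162)) = -3413/(-2088 - 196) = -3413/(-2284) = -3413*(-1/2284) = 3413/2284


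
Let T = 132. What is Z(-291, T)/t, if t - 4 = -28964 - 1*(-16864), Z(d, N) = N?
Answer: -11/1008 ≈ -0.010913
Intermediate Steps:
t = -12096 (t = 4 + (-28964 - 1*(-16864)) = 4 + (-28964 + 16864) = 4 - 12100 = -12096)
Z(-291, T)/t = 132/(-12096) = 132*(-1/12096) = -11/1008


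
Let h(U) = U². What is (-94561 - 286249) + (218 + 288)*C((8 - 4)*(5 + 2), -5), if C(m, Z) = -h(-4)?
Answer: -388906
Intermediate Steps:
C(m, Z) = -16 (C(m, Z) = -1*(-4)² = -1*16 = -16)
(-94561 - 286249) + (218 + 288)*C((8 - 4)*(5 + 2), -5) = (-94561 - 286249) + (218 + 288)*(-16) = -380810 + 506*(-16) = -380810 - 8096 = -388906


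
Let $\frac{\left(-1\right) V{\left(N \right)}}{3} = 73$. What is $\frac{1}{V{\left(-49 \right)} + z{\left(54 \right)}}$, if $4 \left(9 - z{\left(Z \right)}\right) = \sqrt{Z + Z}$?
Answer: $- \frac{280}{58791} + \frac{2 \sqrt{3}}{58791} \approx -0.0047037$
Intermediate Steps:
$V{\left(N \right)} = -219$ ($V{\left(N \right)} = \left(-3\right) 73 = -219$)
$z{\left(Z \right)} = 9 - \frac{\sqrt{2} \sqrt{Z}}{4}$ ($z{\left(Z \right)} = 9 - \frac{\sqrt{Z + Z}}{4} = 9 - \frac{\sqrt{2 Z}}{4} = 9 - \frac{\sqrt{2} \sqrt{Z}}{4}$)
$\frac{1}{V{\left(-49 \right)} + z{\left(54 \right)}} = \frac{1}{-219 + \left(9 - \frac{\sqrt{2} \sqrt{54}}{4}\right)} = \frac{1}{-219 + \left(9 - \frac{\sqrt{2} \cdot 3 \sqrt{6}}{4}\right)} = \frac{1}{-219 + \left(9 - \frac{3 \sqrt{3}}{2}\right)} = \frac{1}{-210 - \frac{3 \sqrt{3}}{2}}$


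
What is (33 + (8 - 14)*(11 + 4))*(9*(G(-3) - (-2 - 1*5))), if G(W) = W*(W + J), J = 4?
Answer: -2052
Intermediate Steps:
G(W) = W*(4 + W) (G(W) = W*(W + 4) = W*(4 + W))
(33 + (8 - 14)*(11 + 4))*(9*(G(-3) - (-2 - 1*5))) = (33 + (8 - 14)*(11 + 4))*(9*(-3*(4 - 3) - (-2 - 1*5))) = (33 - 6*15)*(9*(-3*1 - (-2 - 5))) = (33 - 90)*(9*(-3 - 1*(-7))) = -513*(-3 + 7) = -513*4 = -57*36 = -2052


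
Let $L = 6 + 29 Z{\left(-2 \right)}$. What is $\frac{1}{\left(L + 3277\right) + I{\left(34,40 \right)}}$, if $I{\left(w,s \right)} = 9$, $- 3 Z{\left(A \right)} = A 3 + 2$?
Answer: $\frac{3}{9992} \approx 0.00030024$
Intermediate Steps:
$Z{\left(A \right)} = - \frac{2}{3} - A$ ($Z{\left(A \right)} = - \frac{A 3 + 2}{3} = - \frac{3 A + 2}{3} = - \frac{2 + 3 A}{3} = - \frac{2}{3} - A$)
$L = \frac{134}{3}$ ($L = 6 + 29 \left(- \frac{2}{3} - -2\right) = 6 + 29 \left(- \frac{2}{3} + 2\right) = 6 + 29 \cdot \frac{4}{3} = 6 + \frac{116}{3} = \frac{134}{3} \approx 44.667$)
$\frac{1}{\left(L + 3277\right) + I{\left(34,40 \right)}} = \frac{1}{\left(\frac{134}{3} + 3277\right) + 9} = \frac{1}{\frac{9965}{3} + 9} = \frac{1}{\frac{9992}{3}} = \frac{3}{9992}$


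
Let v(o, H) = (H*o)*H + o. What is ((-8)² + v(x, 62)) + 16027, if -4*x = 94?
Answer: -148533/2 ≈ -74267.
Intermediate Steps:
x = -47/2 (x = -¼*94 = -47/2 ≈ -23.500)
v(o, H) = o + o*H² (v(o, H) = o*H² + o = o + o*H²)
((-8)² + v(x, 62)) + 16027 = ((-8)² - 47*(1 + 62²)/2) + 16027 = (64 - 47*(1 + 3844)/2) + 16027 = (64 - 47/2*3845) + 16027 = (64 - 180715/2) + 16027 = -180587/2 + 16027 = -148533/2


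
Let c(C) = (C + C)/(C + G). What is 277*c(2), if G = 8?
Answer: 554/5 ≈ 110.80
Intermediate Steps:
c(C) = 2*C/(8 + C) (c(C) = (C + C)/(C + 8) = (2*C)/(8 + C) = 2*C/(8 + C))
277*c(2) = 277*(2*2/(8 + 2)) = 277*(2*2/10) = 277*(2*2*(⅒)) = 277*(⅖) = 554/5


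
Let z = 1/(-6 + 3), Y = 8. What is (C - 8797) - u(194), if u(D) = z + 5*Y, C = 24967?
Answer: 48391/3 ≈ 16130.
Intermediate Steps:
z = -⅓ (z = 1/(-3) = -⅓ ≈ -0.33333)
u(D) = 119/3 (u(D) = -⅓ + 5*8 = -⅓ + 40 = 119/3)
(C - 8797) - u(194) = (24967 - 8797) - 1*119/3 = 16170 - 119/3 = 48391/3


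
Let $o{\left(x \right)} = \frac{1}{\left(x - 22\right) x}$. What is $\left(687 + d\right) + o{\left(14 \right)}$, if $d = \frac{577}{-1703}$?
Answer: $\frac{130969305}{190736} \approx 686.65$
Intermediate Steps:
$d = - \frac{577}{1703}$ ($d = 577 \left(- \frac{1}{1703}\right) = - \frac{577}{1703} \approx -0.33881$)
$o{\left(x \right)} = \frac{1}{x \left(-22 + x\right)}$ ($o{\left(x \right)} = \frac{1}{\left(-22 + x\right) x} = \frac{1}{x \left(-22 + x\right)}$)
$\left(687 + d\right) + o{\left(14 \right)} = \left(687 - \frac{577}{1703}\right) + \frac{1}{14 \left(-22 + 14\right)} = \frac{1169384}{1703} + \frac{1}{14 \left(-8\right)} = \frac{1169384}{1703} + \frac{1}{14} \left(- \frac{1}{8}\right) = \frac{1169384}{1703} - \frac{1}{112} = \frac{130969305}{190736}$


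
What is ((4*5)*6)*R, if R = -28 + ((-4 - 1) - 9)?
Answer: -5040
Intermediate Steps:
R = -42 (R = -28 + (-5 - 9) = -28 - 14 = -42)
((4*5)*6)*R = ((4*5)*6)*(-42) = (20*6)*(-42) = 120*(-42) = -5040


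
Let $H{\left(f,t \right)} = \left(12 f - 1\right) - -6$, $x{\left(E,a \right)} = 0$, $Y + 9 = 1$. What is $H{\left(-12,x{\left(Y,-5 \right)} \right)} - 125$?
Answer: $-264$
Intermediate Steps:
$Y = -8$ ($Y = -9 + 1 = -8$)
$H{\left(f,t \right)} = 5 + 12 f$ ($H{\left(f,t \right)} = \left(-1 + 12 f\right) + 6 = 5 + 12 f$)
$H{\left(-12,x{\left(Y,-5 \right)} \right)} - 125 = \left(5 + 12 \left(-12\right)\right) - 125 = \left(5 - 144\right) - 125 = -139 - 125 = -264$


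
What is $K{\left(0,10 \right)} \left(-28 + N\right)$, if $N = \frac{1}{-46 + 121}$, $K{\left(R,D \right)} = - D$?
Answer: $\frac{4198}{15} \approx 279.87$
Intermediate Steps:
$N = \frac{1}{75} \approx 0.013333$
$K{\left(0,10 \right)} \left(-28 + N\right) = \left(-1\right) 10 \left(-28 + \frac{1}{75}\right) = \left(-10\right) \left(- \frac{2099}{75}\right) = \frac{4198}{15}$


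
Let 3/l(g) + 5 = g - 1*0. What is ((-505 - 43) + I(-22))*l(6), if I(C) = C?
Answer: -1710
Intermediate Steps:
l(g) = 3/(-5 + g) (l(g) = 3/(-5 + (g - 1*0)) = 3/(-5 + (g + 0)) = 3/(-5 + g))
((-505 - 43) + I(-22))*l(6) = ((-505 - 43) - 22)*(3/(-5 + 6)) = (-548 - 22)*(3/1) = -1710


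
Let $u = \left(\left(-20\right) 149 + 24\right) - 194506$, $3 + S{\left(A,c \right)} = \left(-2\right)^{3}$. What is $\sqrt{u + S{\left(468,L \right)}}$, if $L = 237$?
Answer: $i \sqrt{197473} \approx 444.38 i$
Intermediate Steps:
$S{\left(A,c \right)} = -11$ ($S{\left(A,c \right)} = -3 + \left(-2\right)^{3} = -3 - 8 = -11$)
$u = -197462$ ($u = \left(-2980 + 24\right) - 194506 = -2956 - 194506 = -197462$)
$\sqrt{u + S{\left(468,L \right)}} = \sqrt{-197462 - 11} = \sqrt{-197473} = i \sqrt{197473}$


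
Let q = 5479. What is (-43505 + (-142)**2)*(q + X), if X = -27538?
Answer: 514879119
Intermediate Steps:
(-43505 + (-142)**2)*(q + X) = (-43505 + (-142)**2)*(5479 - 27538) = (-43505 + 20164)*(-22059) = -23341*(-22059) = 514879119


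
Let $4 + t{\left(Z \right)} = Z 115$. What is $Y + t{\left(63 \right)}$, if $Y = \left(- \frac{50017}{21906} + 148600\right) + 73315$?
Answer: $\frac{5019841319}{21906} \approx 2.2915 \cdot 10^{5}$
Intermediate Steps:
$Y = \frac{4861219973}{21906}$ ($Y = \left(\left(-50017\right) \frac{1}{21906} + 148600\right) + 73315 = \left(- \frac{50017}{21906} + 148600\right) + 73315 = \frac{3255181583}{21906} + 73315 = \frac{4861219973}{21906} \approx 2.2191 \cdot 10^{5}$)
$t{\left(Z \right)} = -4 + 115 Z$ ($t{\left(Z \right)} = -4 + Z 115 = -4 + 115 Z$)
$Y + t{\left(63 \right)} = \frac{4861219973}{21906} + \left(-4 + 115 \cdot 63\right) = \frac{4861219973}{21906} + \left(-4 + 7245\right) = \frac{4861219973}{21906} + 7241 = \frac{5019841319}{21906}$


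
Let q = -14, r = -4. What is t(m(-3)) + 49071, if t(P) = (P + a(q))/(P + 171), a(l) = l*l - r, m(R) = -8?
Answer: 7998765/163 ≈ 49072.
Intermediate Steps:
a(l) = 4 + l² (a(l) = l*l - 1*(-4) = l² + 4 = 4 + l²)
t(P) = (200 + P)/(171 + P) (t(P) = (P + (4 + (-14)²))/(P + 171) = (P + (4 + 196))/(171 + P) = (P + 200)/(171 + P) = (200 + P)/(171 + P))
t(m(-3)) + 49071 = (200 - 8)/(171 - 8) + 49071 = 192/163 + 49071 = 7998765/163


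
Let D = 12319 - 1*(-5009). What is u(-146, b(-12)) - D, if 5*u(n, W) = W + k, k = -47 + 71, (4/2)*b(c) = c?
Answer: -86622/5 ≈ -17324.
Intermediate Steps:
D = 17328 (D = 12319 + 5009 = 17328)
b(c) = c/2
k = 24
u(n, W) = 24/5 + W/5 (u(n, W) = (W + 24)/5 = (24 + W)/5 = 24/5 + W/5)
u(-146, b(-12)) - D = (24/5 + ((1/2)*(-12))/5) - 1*17328 = (24/5 + (1/5)*(-6)) - 17328 = (24/5 - 6/5) - 17328 = 18/5 - 17328 = -86622/5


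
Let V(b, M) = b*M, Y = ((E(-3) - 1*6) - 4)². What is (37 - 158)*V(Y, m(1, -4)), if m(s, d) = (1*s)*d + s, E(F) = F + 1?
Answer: 52272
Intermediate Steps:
E(F) = 1 + F
m(s, d) = s + d*s (m(s, d) = s*d + s = d*s + s = s + d*s)
Y = 144 (Y = (((1 - 3) - 1*6) - 4)² = ((-2 - 6) - 4)² = (-8 - 4)² = (-12)² = 144)
V(b, M) = M*b
(37 - 158)*V(Y, m(1, -4)) = (37 - 158)*((1*(1 - 4))*144) = -121*1*(-3)*144 = -(-363)*144 = -121*(-432) = 52272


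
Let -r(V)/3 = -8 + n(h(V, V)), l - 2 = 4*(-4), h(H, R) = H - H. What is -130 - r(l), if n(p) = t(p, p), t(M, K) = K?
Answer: -154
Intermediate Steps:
h(H, R) = 0
n(p) = p
l = -14 (l = 2 + 4*(-4) = 2 - 16 = -14)
r(V) = 24 (r(V) = -3*(-8 + 0) = -3*(-8) = 24)
-130 - r(l) = -130 - 1*24 = -130 - 24 = -154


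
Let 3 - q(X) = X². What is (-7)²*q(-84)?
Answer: -345597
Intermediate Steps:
q(X) = 3 - X²
(-7)²*q(-84) = (-7)²*(3 - 1*(-84)²) = 49*(3 - 1*7056) = 49*(3 - 7056) = 49*(-7053) = -345597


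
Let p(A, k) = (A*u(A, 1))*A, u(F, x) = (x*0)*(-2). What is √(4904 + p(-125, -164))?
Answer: 2*√1226 ≈ 70.029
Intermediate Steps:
u(F, x) = 0 (u(F, x) = 0*(-2) = 0)
p(A, k) = 0 (p(A, k) = (A*0)*A = 0*A = 0)
√(4904 + p(-125, -164)) = √(4904 + 0) = √4904 = 2*√1226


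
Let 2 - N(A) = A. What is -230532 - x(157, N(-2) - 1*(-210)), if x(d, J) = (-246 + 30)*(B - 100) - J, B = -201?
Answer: -295334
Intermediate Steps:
N(A) = 2 - A
x(d, J) = 65016 - J (x(d, J) = (-246 + 30)*(-201 - 100) - J = -216*(-301) - J = 65016 - J)
-230532 - x(157, N(-2) - 1*(-210)) = -230532 - (65016 - ((2 - 1*(-2)) - 1*(-210))) = -230532 - (65016 - ((2 + 2) + 210)) = -230532 - (65016 - (4 + 210)) = -230532 - (65016 - 1*214) = -230532 - (65016 - 214) = -230532 - 1*64802 = -230532 - 64802 = -295334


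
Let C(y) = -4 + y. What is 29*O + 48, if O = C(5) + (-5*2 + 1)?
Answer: -184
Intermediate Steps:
O = -8 (O = (-4 + 5) + (-5*2 + 1) = 1 + (-10 + 1) = 1 - 9 = -8)
29*O + 48 = 29*(-8) + 48 = -232 + 48 = -184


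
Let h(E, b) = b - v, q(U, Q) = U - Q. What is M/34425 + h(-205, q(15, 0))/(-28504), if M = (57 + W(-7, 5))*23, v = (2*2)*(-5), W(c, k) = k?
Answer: 5634547/140178600 ≈ 0.040195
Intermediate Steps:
v = -20 (v = 4*(-5) = -20)
M = 1426 (M = (57 + 5)*23 = 62*23 = 1426)
h(E, b) = 20 + b (h(E, b) = b - 1*(-20) = b + 20 = 20 + b)
M/34425 + h(-205, q(15, 0))/(-28504) = 1426/34425 + (20 + (15 - 1*0))/(-28504) = 1426*(1/34425) + (20 + (15 + 0))*(-1/28504) = 1426/34425 + (20 + 15)*(-1/28504) = 1426/34425 + 35*(-1/28504) = 1426/34425 - 5/4072 = 5634547/140178600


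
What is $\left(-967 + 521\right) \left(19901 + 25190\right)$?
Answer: $-20110586$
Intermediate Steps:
$\left(-967 + 521\right) \left(19901 + 25190\right) = \left(-446\right) 45091 = -20110586$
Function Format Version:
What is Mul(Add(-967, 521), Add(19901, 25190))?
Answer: -20110586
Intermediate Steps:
Mul(Add(-967, 521), Add(19901, 25190)) = Mul(-446, 45091) = -20110586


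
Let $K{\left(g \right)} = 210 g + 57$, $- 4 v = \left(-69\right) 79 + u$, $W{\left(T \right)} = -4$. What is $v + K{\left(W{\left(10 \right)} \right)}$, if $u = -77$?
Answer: $599$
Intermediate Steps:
$v = 1382$ ($v = - \frac{\left(-69\right) 79 - 77}{4} = - \frac{-5451 - 77}{4} = \left(- \frac{1}{4}\right) \left(-5528\right) = 1382$)
$K{\left(g \right)} = 57 + 210 g$
$v + K{\left(W{\left(10 \right)} \right)} = 1382 + \left(57 + 210 \left(-4\right)\right) = 1382 + \left(57 - 840\right) = 1382 - 783 = 599$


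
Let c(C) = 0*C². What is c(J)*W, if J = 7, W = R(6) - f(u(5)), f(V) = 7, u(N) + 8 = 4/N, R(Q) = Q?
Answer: 0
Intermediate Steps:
u(N) = -8 + 4/N
W = -1 (W = 6 - 1*7 = 6 - 7 = -1)
c(C) = 0
c(J)*W = 0*(-1) = 0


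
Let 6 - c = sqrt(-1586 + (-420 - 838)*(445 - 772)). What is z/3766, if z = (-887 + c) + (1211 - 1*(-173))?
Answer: 503/3766 - sqrt(102445)/1883 ≈ -0.036415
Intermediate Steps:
c = 6 - 2*sqrt(102445) (c = 6 - sqrt(-1586 + (-420 - 838)*(445 - 772)) = 6 - sqrt(-1586 - 1258*(-327)) = 6 - sqrt(-1586 + 411366) = 6 - sqrt(409780) = 6 - 2*sqrt(102445) ≈ -634.14)
z = 503 - 2*sqrt(102445) (z = (-887 + (6 - 2*sqrt(102445))) + (1211 - 1*(-173)) = (-881 - 2*sqrt(102445)) + (1211 + 173) = (-881 - 2*sqrt(102445)) + 1384 = 503 - 2*sqrt(102445) ≈ -137.14)
z/3766 = (503 - 2*sqrt(102445))/3766 = (503 - 2*sqrt(102445))*(1/3766) = 503/3766 - sqrt(102445)/1883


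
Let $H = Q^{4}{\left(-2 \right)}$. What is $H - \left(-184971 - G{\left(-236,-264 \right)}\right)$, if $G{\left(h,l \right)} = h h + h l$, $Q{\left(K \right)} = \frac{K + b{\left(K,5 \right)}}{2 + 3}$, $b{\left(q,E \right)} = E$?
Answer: $\frac{189356956}{625} \approx 3.0297 \cdot 10^{5}$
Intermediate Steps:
$Q{\left(K \right)} = 1 + \frac{K}{5}$ ($Q{\left(K \right)} = \frac{K + 5}{2 + 3} = \frac{5 + K}{5} = \left(5 + K\right) \frac{1}{5} = 1 + \frac{K}{5}$)
$G{\left(h,l \right)} = h^{2} + h l$
$H = \frac{81}{625}$ ($H = \left(1 + \frac{1}{5} \left(-2\right)\right)^{4} = \left(1 - \frac{2}{5}\right)^{4} = \left(\frac{3}{5}\right)^{4} = \frac{81}{625} \approx 0.1296$)
$H - \left(-184971 - G{\left(-236,-264 \right)}\right) = \frac{81}{625} - \left(-184971 - - 236 \left(-236 - 264\right)\right) = \frac{81}{625} - \left(-184971 - \left(-236\right) \left(-500\right)\right) = \frac{81}{625} - \left(-184971 - 118000\right) = \frac{81}{625} - -302971 = \frac{81}{625} + 302971 = \frac{189356956}{625}$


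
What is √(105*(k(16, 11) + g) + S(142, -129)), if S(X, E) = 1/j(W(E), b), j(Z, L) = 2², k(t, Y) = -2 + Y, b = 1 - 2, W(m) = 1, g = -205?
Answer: I*√82319/2 ≈ 143.46*I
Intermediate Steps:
b = -1
j(Z, L) = 4
S(X, E) = ¼ (S(X, E) = 1/4 = ¼)
√(105*(k(16, 11) + g) + S(142, -129)) = √(105*((-2 + 11) - 205) + ¼) = √(105*(9 - 205) + ¼) = √(105*(-196) + ¼) = √(-20580 + ¼) = √(-82319/4) = I*√82319/2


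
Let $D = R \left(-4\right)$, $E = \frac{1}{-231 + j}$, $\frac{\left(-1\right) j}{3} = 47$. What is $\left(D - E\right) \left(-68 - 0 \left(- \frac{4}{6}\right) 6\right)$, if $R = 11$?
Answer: $\frac{278239}{93} \approx 2991.8$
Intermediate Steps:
$j = -141$ ($j = \left(-3\right) 47 = -141$)
$E = - \frac{1}{372}$ ($E = \frac{1}{-231 - 141} = \frac{1}{-372} = - \frac{1}{372} \approx -0.0026882$)
$D = -44$ ($D = 11 \left(-4\right) = -44$)
$\left(D - E\right) \left(-68 - 0 \left(- \frac{4}{6}\right) 6\right) = \left(-44 - - \frac{1}{372}\right) \left(-68 - 0 \left(- \frac{4}{6}\right) 6\right) = \left(-44 + \frac{1}{372}\right) \left(-68 - 0 \left(\left(-4\right) \frac{1}{6}\right) 6\right) = - \frac{16367 \left(-68 - 0 \left(- \frac{2}{3}\right) 6\right)}{372} = - \frac{16367 \left(-68 - 0 \cdot 6\right)}{372} = - \frac{16367 \left(-68 - 0\right)}{372} = - \frac{16367 \left(-68 + 0\right)}{372} = \left(- \frac{16367}{372}\right) \left(-68\right) = \frac{278239}{93}$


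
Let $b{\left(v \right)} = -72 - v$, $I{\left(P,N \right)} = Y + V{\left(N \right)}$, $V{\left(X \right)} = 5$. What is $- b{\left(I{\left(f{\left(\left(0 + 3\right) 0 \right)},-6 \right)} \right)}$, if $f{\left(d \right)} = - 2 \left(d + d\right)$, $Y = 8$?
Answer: $85$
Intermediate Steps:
$f{\left(d \right)} = - 4 d$ ($f{\left(d \right)} = - 2 \cdot 2 d = - 4 d$)
$I{\left(P,N \right)} = 13$ ($I{\left(P,N \right)} = 8 + 5 = 13$)
$- b{\left(I{\left(f{\left(\left(0 + 3\right) 0 \right)},-6 \right)} \right)} = - (-72 - 13) = \left(-1\right) \left(-85\right) = 85$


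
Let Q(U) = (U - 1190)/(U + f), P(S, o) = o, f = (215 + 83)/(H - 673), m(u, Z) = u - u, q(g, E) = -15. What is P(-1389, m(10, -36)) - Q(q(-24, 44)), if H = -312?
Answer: -1186925/15073 ≈ -78.745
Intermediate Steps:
m(u, Z) = 0
f = -298/985 (f = (215 + 83)/(-312 - 673) = 298/(-985) = 298*(-1/985) = -298/985 ≈ -0.30254)
Q(U) = (-1190 + U)/(-298/985 + U) (Q(U) = (U - 1190)/(U - 298/985) = (-1190 + U)/(-298/985 + U))
P(-1389, m(10, -36)) - Q(q(-24, 44)) = 0 - 985*(-1190 - 15)/(-298 + 985*(-15)) = 0 - 985*(-1205)/(-298 - 14775) = 0 - 985*(-1205)/(-15073) = 0 - 985*(-1)*(-1205)/15073 = 0 - 1*1186925/15073 = 0 - 1186925/15073 = -1186925/15073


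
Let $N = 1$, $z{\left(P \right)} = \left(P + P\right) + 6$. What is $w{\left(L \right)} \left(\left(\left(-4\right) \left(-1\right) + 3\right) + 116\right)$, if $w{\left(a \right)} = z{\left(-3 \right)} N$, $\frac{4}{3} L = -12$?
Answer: $0$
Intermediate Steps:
$z{\left(P \right)} = 6 + 2 P$ ($z{\left(P \right)} = 2 P + 6 = 6 + 2 P$)
$L = -9$ ($L = \frac{3}{4} \left(-12\right) = -9$)
$w{\left(a \right)} = 0$ ($w{\left(a \right)} = \left(6 + 2 \left(-3\right)\right) 1 = \left(6 - 6\right) 1 = 0 \cdot 1 = 0$)
$w{\left(L \right)} \left(\left(\left(-4\right) \left(-1\right) + 3\right) + 116\right) = 0 \left(\left(\left(-4\right) \left(-1\right) + 3\right) + 116\right) = 0 \left(\left(4 + 3\right) + 116\right) = 0 \left(7 + 116\right) = 0 \cdot 123 = 0$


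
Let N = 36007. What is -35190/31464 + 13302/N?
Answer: -2049643/2736532 ≈ -0.74899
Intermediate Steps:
-35190/31464 + 13302/N = -35190/31464 + 13302/36007 = -35190*1/31464 + 13302*(1/36007) = -85/76 + 13302/36007 = -2049643/2736532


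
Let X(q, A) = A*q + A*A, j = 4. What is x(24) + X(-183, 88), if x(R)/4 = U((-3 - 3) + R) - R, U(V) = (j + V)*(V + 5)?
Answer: -6432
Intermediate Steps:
U(V) = (4 + V)*(5 + V) (U(V) = (4 + V)*(V + 5) = (4 + V)*(5 + V))
x(R) = -136 + 4*(-6 + R)² + 32*R (x(R) = 4*((20 + ((-3 - 3) + R)² + 9*((-3 - 3) + R)) - R) = 4*((20 + (-6 + R)² + 9*(-6 + R)) - R) = 4*((20 + (-6 + R)² + (-54 + 9*R)) - R) = 4*((-34 + (-6 + R)² + 9*R) - R) = 4*(-34 + (-6 + R)² + 8*R) = -136 + 4*(-6 + R)² + 32*R)
X(q, A) = A² + A*q (X(q, A) = A*q + A² = A² + A*q)
x(24) + X(-183, 88) = (8 - 16*24 + 4*24²) + 88*(88 - 183) = (8 - 384 + 4*576) + 88*(-95) = (8 - 384 + 2304) - 8360 = 1928 - 8360 = -6432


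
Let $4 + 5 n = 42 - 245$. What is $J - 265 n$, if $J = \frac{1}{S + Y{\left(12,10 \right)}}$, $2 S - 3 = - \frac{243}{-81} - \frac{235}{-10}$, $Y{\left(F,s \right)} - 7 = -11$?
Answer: $\frac{471757}{43} \approx 10971.0$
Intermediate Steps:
$Y{\left(F,s \right)} = -4$ ($Y{\left(F,s \right)} = 7 - 11 = -4$)
$S = \frac{59}{4}$ ($S = \frac{3}{2} + \frac{- \frac{243}{-81} - \frac{235}{-10}}{2} = \frac{3}{2} + \frac{\left(-243\right) \left(- \frac{1}{81}\right) - - \frac{47}{2}}{2} = \frac{3}{2} + \frac{3 + \frac{47}{2}}{2} = \frac{3}{2} + \frac{1}{2} \cdot \frac{53}{2} = \frac{3}{2} + \frac{53}{4} = \frac{59}{4} \approx 14.75$)
$J = \frac{4}{43}$ ($J = \frac{1}{\frac{59}{4} - 4} = \frac{1}{\frac{43}{4}} = \frac{4}{43} \approx 0.093023$)
$n = - \frac{207}{5}$ ($n = - \frac{4}{5} + \frac{42 - 245}{5} = - \frac{4}{5} + \frac{1}{5} \left(-203\right) = - \frac{4}{5} - \frac{203}{5} = - \frac{207}{5} \approx -41.4$)
$J - 265 n = \frac{4}{43} - -10971 = \frac{4}{43} + 10971 = \frac{471757}{43}$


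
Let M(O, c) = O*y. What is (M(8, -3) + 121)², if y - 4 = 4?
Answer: 34225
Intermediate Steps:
y = 8 (y = 4 + 4 = 8)
M(O, c) = 8*O (M(O, c) = O*8 = 8*O)
(M(8, -3) + 121)² = (8*8 + 121)² = (64 + 121)² = 185² = 34225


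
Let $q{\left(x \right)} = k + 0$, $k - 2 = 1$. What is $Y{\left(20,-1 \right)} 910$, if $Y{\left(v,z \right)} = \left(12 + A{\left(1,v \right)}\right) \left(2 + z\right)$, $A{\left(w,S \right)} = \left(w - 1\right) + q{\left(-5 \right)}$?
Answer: $13650$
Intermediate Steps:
$k = 3$ ($k = 2 + 1 = 3$)
$q{\left(x \right)} = 3$ ($q{\left(x \right)} = 3 + 0 = 3$)
$A{\left(w,S \right)} = 2 + w$ ($A{\left(w,S \right)} = \left(w - 1\right) + 3 = \left(-1 + w\right) + 3 = 2 + w$)
$Y{\left(v,z \right)} = 30 + 15 z$ ($Y{\left(v,z \right)} = \left(12 + \left(2 + 1\right)\right) \left(2 + z\right) = \left(12 + 3\right) \left(2 + z\right) = 15 \left(2 + z\right) = 30 + 15 z$)
$Y{\left(20,-1 \right)} 910 = \left(30 + 15 \left(-1\right)\right) 910 = \left(30 - 15\right) 910 = 15 \cdot 910 = 13650$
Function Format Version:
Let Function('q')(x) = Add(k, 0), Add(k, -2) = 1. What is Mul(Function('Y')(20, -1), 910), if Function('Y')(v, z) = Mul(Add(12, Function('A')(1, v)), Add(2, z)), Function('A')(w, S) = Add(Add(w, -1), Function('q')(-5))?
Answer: 13650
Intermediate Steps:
k = 3 (k = Add(2, 1) = 3)
Function('q')(x) = 3 (Function('q')(x) = Add(3, 0) = 3)
Function('A')(w, S) = Add(2, w) (Function('A')(w, S) = Add(Add(w, -1), 3) = Add(Add(-1, w), 3) = Add(2, w))
Function('Y')(v, z) = Add(30, Mul(15, z)) (Function('Y')(v, z) = Mul(Add(12, Add(2, 1)), Add(2, z)) = Mul(Add(12, 3), Add(2, z)) = Mul(15, Add(2, z)) = Add(30, Mul(15, z)))
Mul(Function('Y')(20, -1), 910) = Mul(Add(30, Mul(15, -1)), 910) = Mul(Add(30, -15), 910) = Mul(15, 910) = 13650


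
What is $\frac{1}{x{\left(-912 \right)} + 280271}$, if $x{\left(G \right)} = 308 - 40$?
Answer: $\frac{1}{280539} \approx 3.5646 \cdot 10^{-6}$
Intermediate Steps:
$x{\left(G \right)} = 268$
$\frac{1}{x{\left(-912 \right)} + 280271} = \frac{1}{268 + 280271} = \frac{1}{280539}$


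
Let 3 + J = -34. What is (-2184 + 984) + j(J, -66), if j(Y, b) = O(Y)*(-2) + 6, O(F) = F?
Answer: -1120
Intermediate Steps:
J = -37 (J = -3 - 34 = -37)
j(Y, b) = 6 - 2*Y (j(Y, b) = Y*(-2) + 6 = -2*Y + 6 = 6 - 2*Y)
(-2184 + 984) + j(J, -66) = (-2184 + 984) + (6 - 2*(-37)) = -1200 + (6 + 74) = -1200 + 80 = -1120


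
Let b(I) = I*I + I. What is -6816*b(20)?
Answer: -2862720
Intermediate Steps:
b(I) = I + I**2 (b(I) = I**2 + I = I + I**2)
-6816*b(20) = -136320*(1 + 20) = -136320*21 = -6816*420 = -2862720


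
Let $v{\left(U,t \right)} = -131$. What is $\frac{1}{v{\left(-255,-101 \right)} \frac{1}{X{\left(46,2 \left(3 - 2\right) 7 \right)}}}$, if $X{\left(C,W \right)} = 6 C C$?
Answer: $- \frac{12696}{131} \approx -96.916$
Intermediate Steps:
$X{\left(C,W \right)} = 6 C^{2}$
$\frac{1}{v{\left(-255,-101 \right)} \frac{1}{X{\left(46,2 \left(3 - 2\right) 7 \right)}}} = \frac{1}{\left(-131\right) \frac{1}{6 \cdot 46^{2}}} = \frac{1}{\left(-131\right) \frac{1}{6 \cdot 2116}} = \frac{1}{\left(-131\right) \frac{1}{12696}} = \frac{1}{- \frac{131}{12696}} = - \frac{12696}{131}$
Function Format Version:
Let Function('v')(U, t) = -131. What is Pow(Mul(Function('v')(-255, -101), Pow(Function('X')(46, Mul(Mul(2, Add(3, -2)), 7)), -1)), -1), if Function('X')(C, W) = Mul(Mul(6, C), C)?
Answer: Rational(-12696, 131) ≈ -96.916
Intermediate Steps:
Function('X')(C, W) = Mul(6, Pow(C, 2))
Pow(Mul(Function('v')(-255, -101), Pow(Function('X')(46, Mul(Mul(2, Add(3, -2)), 7)), -1)), -1) = Pow(Mul(-131, Pow(Mul(6, Pow(46, 2)), -1)), -1) = Pow(Mul(-131, Pow(Mul(6, 2116), -1)), -1) = Pow(Mul(-131, Pow(12696, -1)), -1) = Pow(Mul(-131, Rational(1, 12696)), -1) = Pow(Rational(-131, 12696), -1) = Rational(-12696, 131)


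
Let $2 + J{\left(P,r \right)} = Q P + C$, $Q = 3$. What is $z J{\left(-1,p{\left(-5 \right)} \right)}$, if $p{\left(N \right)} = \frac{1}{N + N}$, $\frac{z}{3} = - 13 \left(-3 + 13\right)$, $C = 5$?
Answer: $0$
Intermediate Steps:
$z = -390$ ($z = 3 \left(- 13 \left(-3 + 13\right)\right) = 3 \left(\left(-13\right) 10\right) = 3 \left(-130\right) = -390$)
$p{\left(N \right)} = \frac{1}{2 N}$
$J{\left(P,r \right)} = 3 + 3 P$ ($J{\left(P,r \right)} = -2 + \left(3 P + 5\right) = -2 + \left(5 + 3 P\right) = 3 + 3 P$)
$z J{\left(-1,p{\left(-5 \right)} \right)} = - 390 \left(3 + 3 \left(-1\right)\right) = - 390 \left(3 - 3\right) = \left(-390\right) 0 = 0$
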